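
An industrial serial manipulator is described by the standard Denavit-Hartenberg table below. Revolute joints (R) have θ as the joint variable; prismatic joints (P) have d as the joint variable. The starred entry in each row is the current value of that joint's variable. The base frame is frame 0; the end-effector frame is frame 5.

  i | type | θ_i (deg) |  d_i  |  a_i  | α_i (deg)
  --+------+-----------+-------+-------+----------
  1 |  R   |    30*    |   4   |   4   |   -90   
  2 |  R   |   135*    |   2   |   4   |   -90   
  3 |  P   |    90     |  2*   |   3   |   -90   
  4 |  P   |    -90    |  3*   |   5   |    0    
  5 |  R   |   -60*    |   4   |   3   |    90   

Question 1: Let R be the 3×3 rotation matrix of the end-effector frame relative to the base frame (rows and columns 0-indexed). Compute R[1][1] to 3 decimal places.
0.354

End-effector y-axis (col 1 of R) = (0.6124,0.3536,0.7071)
R[1][1] = 0.3536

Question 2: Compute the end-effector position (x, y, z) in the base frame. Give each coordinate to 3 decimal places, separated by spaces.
after link 1: o_1 = (3.4641, 2.0000, 4.0000)
after link 2: o_2 = (0.0146, 2.3178, 1.1716)
after link 3: o_3 = (0.2899, -0.9873, 2.5858)
after link 4: o_4 = (-0.9349, -1.6945, 8.2426)
after link 5: o_5 = (-0.7030, 1.4394, 12.1317)

-0.703 1.439 12.132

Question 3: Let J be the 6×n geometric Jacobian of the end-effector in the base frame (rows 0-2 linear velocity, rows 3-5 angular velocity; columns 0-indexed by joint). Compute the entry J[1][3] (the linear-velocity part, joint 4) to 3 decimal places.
prismatic axis z_3 = (0.6124,0.3536,0.7071)
J_v[:, 3] = z_3; J_ω[:, 3] = (0,0,0)
entry J[1][3] = 0.3536

0.354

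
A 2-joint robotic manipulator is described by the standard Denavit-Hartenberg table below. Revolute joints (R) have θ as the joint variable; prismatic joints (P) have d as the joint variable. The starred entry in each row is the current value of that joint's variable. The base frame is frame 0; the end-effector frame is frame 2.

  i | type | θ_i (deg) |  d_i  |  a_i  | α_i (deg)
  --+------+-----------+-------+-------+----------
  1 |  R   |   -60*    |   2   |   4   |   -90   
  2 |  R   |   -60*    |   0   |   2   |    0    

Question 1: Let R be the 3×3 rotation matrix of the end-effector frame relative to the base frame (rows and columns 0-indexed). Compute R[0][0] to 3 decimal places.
End-effector x-axis (col 0 of R) = (0.2500,-0.4330,0.8660)
R[0][0] = 0.2500

0.250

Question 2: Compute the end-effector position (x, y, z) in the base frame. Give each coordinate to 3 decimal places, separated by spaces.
2.500 -4.330 3.732

after link 1: o_1 = (2.0000, -3.4641, 2.0000)
after link 2: o_2 = (2.5000, -4.3301, 3.7321)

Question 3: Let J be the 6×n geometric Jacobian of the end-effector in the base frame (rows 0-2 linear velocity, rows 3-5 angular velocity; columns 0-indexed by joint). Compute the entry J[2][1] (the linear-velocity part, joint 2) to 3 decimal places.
-1.000

axis z_1 = (0.8660,0.5000,0.0000); lever o_n−o_1 = (0.5000,-0.8660,1.7321)
cross product → J_v[:, 1] = (0.8660,-1.5000,-1.0000)
J_ω[:, 1] = z_1
entry J[2][1] = -1.0000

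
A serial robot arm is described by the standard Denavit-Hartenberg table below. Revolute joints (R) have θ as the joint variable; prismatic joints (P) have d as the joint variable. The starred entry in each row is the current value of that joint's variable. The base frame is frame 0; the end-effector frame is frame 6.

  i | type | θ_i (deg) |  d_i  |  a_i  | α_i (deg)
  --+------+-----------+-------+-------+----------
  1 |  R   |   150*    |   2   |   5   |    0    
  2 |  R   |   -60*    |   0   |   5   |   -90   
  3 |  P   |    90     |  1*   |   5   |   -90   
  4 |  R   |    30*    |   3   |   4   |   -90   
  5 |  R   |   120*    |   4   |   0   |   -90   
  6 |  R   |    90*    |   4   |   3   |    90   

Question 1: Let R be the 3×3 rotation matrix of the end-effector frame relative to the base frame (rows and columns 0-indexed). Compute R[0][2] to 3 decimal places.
-0.250

End-effector z-axis (col 2 of R) = (-0.2500,0.8660,0.4330)
R[0][2] = -0.2500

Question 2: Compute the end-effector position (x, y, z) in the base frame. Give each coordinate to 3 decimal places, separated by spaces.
after link 1: o_1 = (-4.3301, 2.5000, 2.0000)
after link 2: o_2 = (-4.3301, 7.5000, 2.0000)
after link 3: o_3 = (-5.3301, 7.5000, -3.0000)
after link 4: o_4 = (-3.3301, 4.5000, -6.4641)
after link 5: o_5 = (0.1340, 4.5000, -4.4641)
after link 6: o_6 = (-4.1962, 2.5000, -2.9641)

-4.196 2.500 -2.964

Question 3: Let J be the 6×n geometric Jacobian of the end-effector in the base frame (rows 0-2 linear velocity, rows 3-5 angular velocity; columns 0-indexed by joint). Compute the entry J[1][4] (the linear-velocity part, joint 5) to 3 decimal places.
-3.464

axis z_4 = (0.8660,0.0000,0.5000); lever o_n−o_4 = (-0.8660,-2.0000,3.5000)
cross product → J_v[:, 4] = (1.0000,-3.4641,-1.7321)
J_ω[:, 4] = z_4
entry J[1][4] = -3.4641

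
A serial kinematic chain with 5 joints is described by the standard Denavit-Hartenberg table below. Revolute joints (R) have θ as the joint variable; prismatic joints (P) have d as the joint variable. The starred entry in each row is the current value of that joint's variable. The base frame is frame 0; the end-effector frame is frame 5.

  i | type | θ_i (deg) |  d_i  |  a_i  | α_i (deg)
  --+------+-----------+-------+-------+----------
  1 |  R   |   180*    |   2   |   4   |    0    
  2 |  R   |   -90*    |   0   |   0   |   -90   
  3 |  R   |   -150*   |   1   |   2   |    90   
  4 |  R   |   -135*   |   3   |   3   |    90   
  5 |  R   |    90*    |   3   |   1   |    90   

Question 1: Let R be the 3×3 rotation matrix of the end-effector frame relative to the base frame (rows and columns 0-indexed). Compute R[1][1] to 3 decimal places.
End-effector y-axis (col 1 of R) = (-0.7071,0.6124,-0.3536)
R[1][1] = 0.6124

0.612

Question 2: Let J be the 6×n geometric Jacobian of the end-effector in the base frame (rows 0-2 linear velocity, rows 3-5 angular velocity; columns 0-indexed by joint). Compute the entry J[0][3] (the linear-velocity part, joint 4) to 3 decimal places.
axis z_3 = (-0.0000,-0.5000,-0.8660); lever o_n−o_3 = (0.0000,1.6742,-5.5854)
cross product → J_v[:, 3] = (4.2426,-0.0000,-0.0000)
J_ω[:, 3] = z_3
entry J[0][3] = 4.2426

4.243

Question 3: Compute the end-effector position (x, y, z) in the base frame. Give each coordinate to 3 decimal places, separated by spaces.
after link 1: o_1 = (-4.0000, 0.0000, 2.0000)
after link 2: o_2 = (-4.0000, 0.0000, 2.0000)
after link 3: o_3 = (-5.0000, -1.7321, 3.0000)
after link 4: o_4 = (-2.8787, -1.3949, -0.6587)
after link 5: o_5 = (-5.0000, -0.0578, -2.5854)

-5.000 -0.058 -2.585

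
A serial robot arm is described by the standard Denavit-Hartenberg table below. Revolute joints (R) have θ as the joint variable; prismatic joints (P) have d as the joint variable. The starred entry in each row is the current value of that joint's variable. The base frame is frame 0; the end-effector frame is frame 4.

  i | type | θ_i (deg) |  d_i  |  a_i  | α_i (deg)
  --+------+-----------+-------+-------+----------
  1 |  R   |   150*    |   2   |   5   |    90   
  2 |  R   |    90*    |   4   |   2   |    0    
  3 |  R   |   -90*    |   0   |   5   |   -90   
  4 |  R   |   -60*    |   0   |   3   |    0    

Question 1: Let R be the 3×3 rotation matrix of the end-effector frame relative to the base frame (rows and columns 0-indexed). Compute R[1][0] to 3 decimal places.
1.000

End-effector x-axis (col 0 of R) = (-0.0000,1.0000,-0.0000)
R[1][0] = 1.0000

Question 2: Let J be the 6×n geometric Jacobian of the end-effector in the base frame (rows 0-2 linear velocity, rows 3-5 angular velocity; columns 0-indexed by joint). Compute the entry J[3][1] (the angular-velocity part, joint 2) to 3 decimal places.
0.500

axis z_1 = (0.5000,0.8660,0.0000); lever o_n−o_1 = (-2.3301,8.9641,2.0000)
cross product → J_v[:, 1] = (1.7321,-1.0000,6.5000)
J_ω[:, 1] = z_1
entry J[3][1] = 0.5000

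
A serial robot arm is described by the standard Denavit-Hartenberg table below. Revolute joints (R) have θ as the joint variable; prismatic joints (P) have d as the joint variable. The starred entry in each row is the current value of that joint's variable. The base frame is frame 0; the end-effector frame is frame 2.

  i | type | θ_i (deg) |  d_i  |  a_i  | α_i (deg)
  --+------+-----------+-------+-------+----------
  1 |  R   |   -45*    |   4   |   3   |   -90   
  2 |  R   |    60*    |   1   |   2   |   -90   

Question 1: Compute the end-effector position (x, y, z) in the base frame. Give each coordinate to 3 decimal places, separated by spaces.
after link 1: o_1 = (2.1213, -2.1213, 4.0000)
after link 2: o_2 = (3.5355, -2.1213, 2.2679)

3.536 -2.121 2.268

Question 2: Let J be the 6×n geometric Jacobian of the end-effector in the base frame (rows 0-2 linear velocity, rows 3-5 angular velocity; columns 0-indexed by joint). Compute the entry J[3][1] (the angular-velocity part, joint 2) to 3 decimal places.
0.707

axis z_1 = (0.7071,0.7071,0.0000); lever o_n−o_1 = (1.4142,0.0000,-1.7321)
cross product → J_v[:, 1] = (-1.2247,1.2247,-1.0000)
J_ω[:, 1] = z_1
entry J[3][1] = 0.7071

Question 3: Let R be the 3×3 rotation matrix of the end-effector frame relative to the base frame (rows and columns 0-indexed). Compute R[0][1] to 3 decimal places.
End-effector y-axis (col 1 of R) = (-0.7071,-0.7071,-0.0000)
R[0][1] = -0.7071

-0.707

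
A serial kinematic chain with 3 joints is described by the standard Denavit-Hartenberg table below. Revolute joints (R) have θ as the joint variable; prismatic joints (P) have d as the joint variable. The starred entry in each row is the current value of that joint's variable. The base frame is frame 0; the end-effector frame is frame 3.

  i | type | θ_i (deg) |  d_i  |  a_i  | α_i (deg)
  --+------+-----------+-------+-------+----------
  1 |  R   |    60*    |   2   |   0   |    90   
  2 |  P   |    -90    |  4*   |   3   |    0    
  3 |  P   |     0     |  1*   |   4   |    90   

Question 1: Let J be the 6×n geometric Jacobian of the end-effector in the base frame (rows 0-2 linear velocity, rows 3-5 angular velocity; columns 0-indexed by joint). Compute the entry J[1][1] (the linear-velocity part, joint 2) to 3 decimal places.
prismatic axis z_1 = (0.8660,-0.5000,0.0000)
J_v[:, 1] = z_1; J_ω[:, 1] = (0,0,0)
entry J[1][1] = -0.5000

-0.500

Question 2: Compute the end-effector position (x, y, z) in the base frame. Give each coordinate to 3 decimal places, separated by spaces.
4.330 -2.500 -5.000

after link 1: o_1 = (0.0000, 0.0000, 2.0000)
after link 2: o_2 = (3.4641, -2.0000, -1.0000)
after link 3: o_3 = (4.3301, -2.5000, -5.0000)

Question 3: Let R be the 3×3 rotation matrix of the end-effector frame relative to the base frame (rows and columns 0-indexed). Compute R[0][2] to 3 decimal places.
End-effector z-axis (col 2 of R) = (-0.5000,-0.8660,-0.0000)
R[0][2] = -0.5000

-0.500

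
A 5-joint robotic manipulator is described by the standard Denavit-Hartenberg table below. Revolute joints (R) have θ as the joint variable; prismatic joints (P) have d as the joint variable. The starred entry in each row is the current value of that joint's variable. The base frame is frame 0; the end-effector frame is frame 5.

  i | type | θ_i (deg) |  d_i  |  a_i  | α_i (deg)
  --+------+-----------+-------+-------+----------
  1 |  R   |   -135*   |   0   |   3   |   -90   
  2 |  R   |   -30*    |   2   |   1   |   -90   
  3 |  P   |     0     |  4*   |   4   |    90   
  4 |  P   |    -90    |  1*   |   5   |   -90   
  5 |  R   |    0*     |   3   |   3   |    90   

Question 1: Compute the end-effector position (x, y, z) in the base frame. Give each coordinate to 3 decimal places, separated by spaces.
-3.485 -7.727 7.464

after link 1: o_1 = (-2.1213, -2.1213, 0.0000)
after link 2: o_2 = (-1.3195, -4.1479, 0.5000)
after link 3: o_3 = (-5.1832, -8.0116, -0.9641)
after link 4: o_4 = (-2.7083, -6.9509, 3.3660)
after link 5: o_5 = (-3.4848, -7.7274, 7.4641)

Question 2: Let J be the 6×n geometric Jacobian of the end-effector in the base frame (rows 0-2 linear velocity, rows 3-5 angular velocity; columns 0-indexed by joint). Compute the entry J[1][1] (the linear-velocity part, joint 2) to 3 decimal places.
-5.278

axis z_1 = (0.7071,-0.7071,0.0000); lever o_n−o_1 = (-1.3634,-5.6061,7.4641)
cross product → J_v[:, 1] = (-5.2779,-5.2779,-4.9282)
J_ω[:, 1] = z_1
entry J[1][1] = -5.2779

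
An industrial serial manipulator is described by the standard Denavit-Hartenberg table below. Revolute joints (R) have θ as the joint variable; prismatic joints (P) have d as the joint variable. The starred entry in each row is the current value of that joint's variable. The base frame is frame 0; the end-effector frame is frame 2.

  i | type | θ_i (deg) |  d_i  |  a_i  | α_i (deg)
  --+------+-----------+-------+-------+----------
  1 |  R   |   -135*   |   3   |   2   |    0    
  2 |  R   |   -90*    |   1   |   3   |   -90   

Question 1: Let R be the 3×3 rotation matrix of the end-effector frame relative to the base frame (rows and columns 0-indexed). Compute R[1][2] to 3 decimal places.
End-effector z-axis (col 2 of R) = (-0.7071,-0.7071,0.0000)
R[1][2] = -0.7071

-0.707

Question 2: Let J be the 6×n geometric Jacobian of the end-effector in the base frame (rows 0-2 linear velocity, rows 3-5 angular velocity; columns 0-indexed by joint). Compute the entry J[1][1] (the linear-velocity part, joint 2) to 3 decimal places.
axis z_1 = (0.0000,0.0000,1.0000); lever o_n−o_1 = (-2.1213,2.1213,1.0000)
cross product → J_v[:, 1] = (-2.1213,-2.1213,0.0000)
J_ω[:, 1] = z_1
entry J[1][1] = -2.1213

-2.121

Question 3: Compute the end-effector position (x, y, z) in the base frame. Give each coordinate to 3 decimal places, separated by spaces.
-3.536 0.707 4.000

after link 1: o_1 = (-1.4142, -1.4142, 3.0000)
after link 2: o_2 = (-3.5355, 0.7071, 4.0000)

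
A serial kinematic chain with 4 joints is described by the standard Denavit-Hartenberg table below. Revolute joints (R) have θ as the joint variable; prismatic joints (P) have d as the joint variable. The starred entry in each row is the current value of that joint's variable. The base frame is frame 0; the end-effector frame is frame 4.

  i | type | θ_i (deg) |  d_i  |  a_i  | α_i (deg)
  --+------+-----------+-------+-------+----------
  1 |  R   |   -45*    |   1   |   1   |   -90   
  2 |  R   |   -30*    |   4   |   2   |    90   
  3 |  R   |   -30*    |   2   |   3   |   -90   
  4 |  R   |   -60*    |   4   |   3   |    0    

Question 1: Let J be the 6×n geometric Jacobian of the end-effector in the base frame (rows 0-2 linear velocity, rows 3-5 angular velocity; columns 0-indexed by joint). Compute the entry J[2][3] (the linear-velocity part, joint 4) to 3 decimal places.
-0.174

axis z_3 = (0.9186,0.3062,0.2500); lever o_n−o_3 = (3.0208,0.8175,3.8995)
cross product → J_v[:, 3] = (0.9896,-2.8267,-0.1740)
J_ω[:, 3] = z_3
entry J[2][3] = -0.1740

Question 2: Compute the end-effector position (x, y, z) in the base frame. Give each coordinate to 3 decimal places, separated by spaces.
after link 1: o_1 = (0.7071, -0.7071, 1.0000)
after link 2: o_2 = (4.7603, 0.8966, 2.0000)
after link 3: o_3 = (4.5835, -1.0480, 5.0311)
after link 4: o_4 = (7.6043, -0.2305, 8.9306)

7.604 -0.230 8.931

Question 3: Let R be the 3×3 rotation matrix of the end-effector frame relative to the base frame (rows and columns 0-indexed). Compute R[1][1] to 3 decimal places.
End-effector y-axis (col 1 of R) = (0.3299,-0.9422,-0.0580)
R[1][1] = -0.9422

-0.942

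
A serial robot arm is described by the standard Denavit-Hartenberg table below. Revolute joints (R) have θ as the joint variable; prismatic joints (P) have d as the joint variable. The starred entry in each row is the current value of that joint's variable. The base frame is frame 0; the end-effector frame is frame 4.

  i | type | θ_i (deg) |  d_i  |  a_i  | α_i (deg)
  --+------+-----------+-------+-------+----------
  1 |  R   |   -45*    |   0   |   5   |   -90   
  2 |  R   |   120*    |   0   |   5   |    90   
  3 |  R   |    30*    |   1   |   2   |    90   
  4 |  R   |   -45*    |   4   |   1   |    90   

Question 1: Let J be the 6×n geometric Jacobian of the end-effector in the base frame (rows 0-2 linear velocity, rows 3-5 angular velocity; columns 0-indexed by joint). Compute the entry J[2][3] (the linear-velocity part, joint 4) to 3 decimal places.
axis z_3 = (-0.7891,-0.4356,-0.4330); lever o_n−o_3 = (-3.5561,-0.8429,-1.9088)
cross product → J_v[:, 3] = (0.4665,0.0335,-0.8839)
J_ω[:, 3] = z_3
entry J[2][3] = -0.8839

-0.884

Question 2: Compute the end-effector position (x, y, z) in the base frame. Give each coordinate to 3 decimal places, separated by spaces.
after link 1: o_1 = (3.5355, -3.5355, 0.0000)
after link 2: o_2 = (1.7678, -1.7678, -4.3301)
after link 3: o_3 = (2.4749, -1.0607, -6.3301)
after link 4: o_4 = (-1.0812, -1.9035, -8.2390)

-1.081 -1.904 -8.239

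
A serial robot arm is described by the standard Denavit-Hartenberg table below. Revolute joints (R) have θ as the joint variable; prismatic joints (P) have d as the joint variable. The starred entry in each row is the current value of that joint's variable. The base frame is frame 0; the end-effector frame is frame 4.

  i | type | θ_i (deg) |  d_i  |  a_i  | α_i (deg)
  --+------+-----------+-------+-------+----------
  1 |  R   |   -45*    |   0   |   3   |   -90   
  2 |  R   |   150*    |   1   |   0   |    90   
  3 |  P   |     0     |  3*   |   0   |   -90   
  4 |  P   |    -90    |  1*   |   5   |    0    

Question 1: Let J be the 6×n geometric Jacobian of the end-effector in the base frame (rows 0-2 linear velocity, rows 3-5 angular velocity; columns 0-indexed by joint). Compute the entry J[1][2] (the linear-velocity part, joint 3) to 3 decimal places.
-0.354

prismatic axis z_2 = (0.3536,-0.3536,-0.8660)
J_v[:, 2] = z_2; J_ω[:, 2] = (0,0,0)
entry J[1][2] = -0.3536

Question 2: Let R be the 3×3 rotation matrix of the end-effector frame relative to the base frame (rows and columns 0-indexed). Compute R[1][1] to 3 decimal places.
End-effector y-axis (col 1 of R) = (-0.6124,0.6124,-0.5000)
R[1][1] = 0.6124

0.612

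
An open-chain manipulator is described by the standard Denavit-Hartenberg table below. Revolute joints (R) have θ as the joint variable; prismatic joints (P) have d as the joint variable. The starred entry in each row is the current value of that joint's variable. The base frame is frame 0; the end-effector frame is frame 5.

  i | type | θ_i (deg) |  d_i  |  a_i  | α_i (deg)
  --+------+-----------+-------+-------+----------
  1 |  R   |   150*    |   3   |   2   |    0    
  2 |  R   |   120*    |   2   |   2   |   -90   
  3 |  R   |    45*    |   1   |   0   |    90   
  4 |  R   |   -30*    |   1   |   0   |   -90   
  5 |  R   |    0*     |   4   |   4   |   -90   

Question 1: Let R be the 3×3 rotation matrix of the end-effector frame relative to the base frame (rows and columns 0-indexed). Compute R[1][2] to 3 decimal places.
End-effector z-axis (col 2 of R) = (0.0000,0.7071,-0.7071)
R[1][2] = 0.7071

0.707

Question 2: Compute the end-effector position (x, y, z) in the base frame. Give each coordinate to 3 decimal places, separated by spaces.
0.732 -5.571 1.843

after link 1: o_1 = (-1.7321, 1.0000, 3.0000)
after link 2: o_2 = (-1.7321, -1.0000, 5.0000)
after link 3: o_3 = (-0.7321, -1.0000, 5.0000)
after link 4: o_4 = (-0.7321, -1.7071, 5.7071)
after link 5: o_5 = (0.7321, -5.5708, 1.8434)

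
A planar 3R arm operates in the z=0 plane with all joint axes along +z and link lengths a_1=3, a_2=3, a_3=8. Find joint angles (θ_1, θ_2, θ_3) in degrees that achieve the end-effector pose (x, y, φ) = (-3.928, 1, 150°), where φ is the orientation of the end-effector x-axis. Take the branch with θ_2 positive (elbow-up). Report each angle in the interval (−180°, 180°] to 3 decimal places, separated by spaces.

wrist centre = target − a_3·(cos φ, sin φ) = (3.0002, -3.0000)
cos θ_2 = (18.0012−3²−3²)/(2·3·3) = 0.0001; θ_2 = 89.9961° (elbow-up)
β = atan2(-3.0000,3.0002) = -44.9981°; ψ = atan2(3.0000,3.0002) = 44.9981°
θ_1 = β − ψ = -89.9961°
θ_3 = φ − θ_1 − θ_2 = 150.0000° (wrapped to (-180°,180°])

-89.996 89.996 150.000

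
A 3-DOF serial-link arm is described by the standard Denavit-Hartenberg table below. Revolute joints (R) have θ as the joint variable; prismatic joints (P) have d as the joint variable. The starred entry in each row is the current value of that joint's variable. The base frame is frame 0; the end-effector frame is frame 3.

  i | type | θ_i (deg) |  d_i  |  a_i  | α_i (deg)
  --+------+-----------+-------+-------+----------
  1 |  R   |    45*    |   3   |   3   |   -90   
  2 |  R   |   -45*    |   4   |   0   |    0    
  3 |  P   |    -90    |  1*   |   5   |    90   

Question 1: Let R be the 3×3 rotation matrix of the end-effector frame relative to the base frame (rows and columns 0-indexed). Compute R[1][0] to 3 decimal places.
End-effector x-axis (col 0 of R) = (-0.5000,-0.5000,0.7071)
R[1][0] = -0.5000

-0.500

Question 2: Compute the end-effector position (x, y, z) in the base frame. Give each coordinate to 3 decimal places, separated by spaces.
-3.914 3.157 6.536

after link 1: o_1 = (2.1213, 2.1213, 3.0000)
after link 2: o_2 = (-0.7071, 4.9497, 3.0000)
after link 3: o_3 = (-3.9142, 3.1569, 6.5355)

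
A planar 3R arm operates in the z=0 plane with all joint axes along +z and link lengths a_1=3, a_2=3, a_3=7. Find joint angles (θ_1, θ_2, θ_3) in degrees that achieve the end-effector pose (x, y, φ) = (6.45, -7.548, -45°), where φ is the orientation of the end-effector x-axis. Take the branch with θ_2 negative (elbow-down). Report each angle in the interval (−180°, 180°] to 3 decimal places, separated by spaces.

wrist centre = target − a_3·(cos φ, sin φ) = (1.5003, -2.5983)
cos θ_2 = (9.0017−3²−3²)/(2·3·3) = -0.4999; θ_2 = -119.9938° (elbow-down)
β = atan2(-2.5983,1.5003) = -59.9975°; ψ = atan2(-2.5982,1.5003) = -59.9969°
θ_1 = β − ψ = -0.0006°
θ_3 = φ − θ_1 − θ_2 = 74.9944° (wrapped to (-180°,180°])

-0.001 -119.994 74.994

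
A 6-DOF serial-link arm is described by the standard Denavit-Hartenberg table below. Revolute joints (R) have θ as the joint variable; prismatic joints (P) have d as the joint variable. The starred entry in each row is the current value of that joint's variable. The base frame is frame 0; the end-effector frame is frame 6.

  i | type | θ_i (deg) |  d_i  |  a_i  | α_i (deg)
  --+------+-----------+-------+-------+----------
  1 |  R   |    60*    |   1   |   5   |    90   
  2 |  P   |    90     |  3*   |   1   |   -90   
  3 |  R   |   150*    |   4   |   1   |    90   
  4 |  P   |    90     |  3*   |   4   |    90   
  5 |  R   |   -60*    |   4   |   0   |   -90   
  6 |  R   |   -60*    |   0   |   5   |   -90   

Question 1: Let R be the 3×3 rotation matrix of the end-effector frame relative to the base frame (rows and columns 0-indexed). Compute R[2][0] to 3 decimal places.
-0.967

End-effector x-axis (col 0 of R) = (-0.1752,-0.1875,-0.9665)
R[2][0] = -0.9665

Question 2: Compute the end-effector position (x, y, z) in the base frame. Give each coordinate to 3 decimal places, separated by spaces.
after link 1: o_1 = (2.5000, 4.3301, 1.0000)
after link 2: o_2 = (5.0981, 2.8301, 2.0000)
after link 3: o_3 = (2.6651, -0.3840, 1.1340)
after link 4: o_4 = (-1.5849, -2.5490, 2.6340)
after link 5: o_5 = (-3.3170, -1.5490, -0.8301)
after link 6: o_6 = (-4.1932, -2.4865, -5.6627)

-4.193 -2.487 -5.663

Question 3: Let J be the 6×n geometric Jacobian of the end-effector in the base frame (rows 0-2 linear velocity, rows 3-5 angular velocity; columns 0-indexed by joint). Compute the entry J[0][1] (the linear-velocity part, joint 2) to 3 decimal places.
0.866

prismatic axis z_1 = (0.8660,-0.5000,0.0000)
J_v[:, 1] = z_1; J_ω[:, 1] = (0,0,0)
entry J[0][1] = 0.8660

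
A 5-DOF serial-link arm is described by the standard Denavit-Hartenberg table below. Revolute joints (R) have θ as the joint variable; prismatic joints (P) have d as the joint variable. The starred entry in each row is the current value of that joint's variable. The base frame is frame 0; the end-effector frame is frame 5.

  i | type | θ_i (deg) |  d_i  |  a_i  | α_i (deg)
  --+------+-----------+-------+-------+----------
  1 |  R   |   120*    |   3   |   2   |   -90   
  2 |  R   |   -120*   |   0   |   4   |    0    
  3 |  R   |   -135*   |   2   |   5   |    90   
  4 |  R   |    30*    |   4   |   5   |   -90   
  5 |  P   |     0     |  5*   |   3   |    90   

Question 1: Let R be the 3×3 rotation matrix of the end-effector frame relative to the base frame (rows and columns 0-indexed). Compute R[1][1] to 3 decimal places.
End-effector y-axis (col 1 of R) = (-0.8147,-0.3209,0.4830)
R[1][1] = -0.3209

-0.321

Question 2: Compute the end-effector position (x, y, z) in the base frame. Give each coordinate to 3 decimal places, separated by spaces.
-9.658 -3.932 -3.678

after link 1: o_1 = (-1.0000, 1.7321, 3.0000)
after link 2: o_2 = (-0.0000, 0.0000, 6.4641)
after link 3: o_3 = (-1.0850, -2.1207, 1.6345)
after link 4: o_4 = (-4.6216, -0.9952, -3.5834)
after link 5: o_5 = (-9.6579, -3.9323, -3.6781)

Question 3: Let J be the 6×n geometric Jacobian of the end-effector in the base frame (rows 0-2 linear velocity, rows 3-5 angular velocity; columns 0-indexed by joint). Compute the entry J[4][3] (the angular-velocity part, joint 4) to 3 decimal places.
0.837

axis z_3 = (-0.4830,0.8365,-0.2588); lever o_n−o_3 = (-8.5729,-1.8116,-5.3126)
cross product → J_v[:, 3] = (-4.9129,-0.3470,8.0463)
J_ω[:, 3] = z_3
entry J[4][3] = 0.8365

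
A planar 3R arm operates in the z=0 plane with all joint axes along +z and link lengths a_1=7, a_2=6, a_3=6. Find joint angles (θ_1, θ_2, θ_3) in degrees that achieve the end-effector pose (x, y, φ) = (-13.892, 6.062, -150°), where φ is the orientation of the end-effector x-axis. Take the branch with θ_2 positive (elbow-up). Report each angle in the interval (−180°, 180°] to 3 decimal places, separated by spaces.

119.994 30.012 59.994

wrist centre = target − a_3·(cos φ, sin φ) = (-8.6958, 9.0620)
cos θ_2 = (157.7376−7²−6²)/(2·7·6) = 0.8659; θ_2 = 30.0116° (elbow-up)
β = atan2(9.0620,-8.6958) = 133.8188°; ψ = atan2(3.0011,12.1955) = 13.8246°
θ_1 = β − ψ = 119.9942°
θ_3 = φ − θ_1 − θ_2 = 59.9941° (wrapped to (-180°,180°])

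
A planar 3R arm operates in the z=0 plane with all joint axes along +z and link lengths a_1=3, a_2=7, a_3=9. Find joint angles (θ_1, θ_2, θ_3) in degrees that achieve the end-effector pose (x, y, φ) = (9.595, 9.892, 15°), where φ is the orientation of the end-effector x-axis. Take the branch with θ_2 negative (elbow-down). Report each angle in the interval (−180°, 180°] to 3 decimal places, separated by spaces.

wrist centre = target − a_3·(cos φ, sin φ) = (0.9017, 7.5626)
cos θ_2 = (58.0064−3²−7²)/(2·3·7) = 0.0002; θ_2 = -89.9913° (elbow-down)
β = atan2(7.5626,0.9017) = 83.2009°; ψ = atan2(-7.0000,3.0011) = -66.7941°
θ_1 = β − ψ = 149.9950°
θ_3 = φ − θ_1 − θ_2 = -45.0037° (wrapped to (-180°,180°])

149.995 -89.991 -45.004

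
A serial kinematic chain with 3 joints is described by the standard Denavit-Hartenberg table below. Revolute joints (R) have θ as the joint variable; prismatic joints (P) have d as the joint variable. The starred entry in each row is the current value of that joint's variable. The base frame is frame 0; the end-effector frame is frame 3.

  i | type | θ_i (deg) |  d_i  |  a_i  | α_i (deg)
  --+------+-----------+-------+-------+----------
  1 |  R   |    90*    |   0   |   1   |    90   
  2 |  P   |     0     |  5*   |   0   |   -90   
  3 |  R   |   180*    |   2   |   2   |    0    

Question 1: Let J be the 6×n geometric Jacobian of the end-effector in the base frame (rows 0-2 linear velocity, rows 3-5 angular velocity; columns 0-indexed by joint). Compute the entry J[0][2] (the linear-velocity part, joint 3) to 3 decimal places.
2.000

axis z_2 = (0.0000,0.0000,1.0000); lever o_n−o_2 = (0.0000,-2.0000,2.0000)
cross product → J_v[:, 2] = (2.0000,0.0000,-0.0000)
J_ω[:, 2] = z_2
entry J[0][2] = 2.0000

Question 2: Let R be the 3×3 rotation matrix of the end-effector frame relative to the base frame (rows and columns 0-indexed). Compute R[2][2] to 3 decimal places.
End-effector z-axis (col 2 of R) = (0.0000,0.0000,1.0000)
R[2][2] = 1.0000

1.000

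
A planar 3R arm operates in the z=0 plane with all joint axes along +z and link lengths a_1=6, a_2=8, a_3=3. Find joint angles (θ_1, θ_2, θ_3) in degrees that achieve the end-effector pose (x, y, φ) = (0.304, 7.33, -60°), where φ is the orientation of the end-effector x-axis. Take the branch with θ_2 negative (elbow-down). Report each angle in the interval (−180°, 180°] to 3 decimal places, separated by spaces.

wrist centre = target − a_3·(cos φ, sin φ) = (-1.1960, 9.9281)
cos θ_2 = (99.9971−6²−8²)/(2·6·8) = -0.0000; θ_2 = -90.0017° (elbow-down)
β = atan2(9.9281,-1.1960) = 96.8691°; ψ = atan2(-8.0000,5.9998) = -53.1312°
θ_1 = β − ψ = 150.0003°
θ_3 = φ − θ_1 − θ_2 = -119.9986° (wrapped to (-180°,180°])

150.000 -90.002 -119.999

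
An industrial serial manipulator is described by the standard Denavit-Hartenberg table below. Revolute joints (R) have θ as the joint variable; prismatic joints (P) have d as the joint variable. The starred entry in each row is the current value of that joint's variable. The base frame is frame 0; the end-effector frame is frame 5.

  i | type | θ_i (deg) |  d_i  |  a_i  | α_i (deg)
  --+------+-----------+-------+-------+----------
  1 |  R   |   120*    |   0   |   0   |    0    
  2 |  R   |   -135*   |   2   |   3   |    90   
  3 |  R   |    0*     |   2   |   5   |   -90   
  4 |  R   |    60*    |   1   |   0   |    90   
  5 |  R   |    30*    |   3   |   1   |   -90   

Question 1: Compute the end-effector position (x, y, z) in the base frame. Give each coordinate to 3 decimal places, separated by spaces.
9.943 -5.511 3.500

after link 1: o_1 = (0.0000, 0.0000, 0.0000)
after link 2: o_2 = (2.8978, -0.7765, 2.0000)
after link 3: o_3 = (7.2098, -4.0024, 2.0000)
after link 4: o_4 = (7.2098, -4.0024, 3.0000)
after link 5: o_5 = (9.9435, -5.5114, 3.5000)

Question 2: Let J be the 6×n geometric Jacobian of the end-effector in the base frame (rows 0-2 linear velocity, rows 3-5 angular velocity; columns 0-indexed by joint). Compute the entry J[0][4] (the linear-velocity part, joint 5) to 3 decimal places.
axis z_4 = (0.7071,-0.7071,0.0000); lever o_n−o_4 = (2.7337,-1.5089,0.5000)
cross product → J_v[:, 4] = (-0.3536,-0.3536,0.8660)
J_ω[:, 4] = z_4
entry J[0][4] = -0.3536

-0.354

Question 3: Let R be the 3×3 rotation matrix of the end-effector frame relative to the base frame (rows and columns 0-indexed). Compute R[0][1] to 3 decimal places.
End-effector y-axis (col 1 of R) = (-0.7071,0.7071,-0.0000)
R[0][1] = -0.7071

-0.707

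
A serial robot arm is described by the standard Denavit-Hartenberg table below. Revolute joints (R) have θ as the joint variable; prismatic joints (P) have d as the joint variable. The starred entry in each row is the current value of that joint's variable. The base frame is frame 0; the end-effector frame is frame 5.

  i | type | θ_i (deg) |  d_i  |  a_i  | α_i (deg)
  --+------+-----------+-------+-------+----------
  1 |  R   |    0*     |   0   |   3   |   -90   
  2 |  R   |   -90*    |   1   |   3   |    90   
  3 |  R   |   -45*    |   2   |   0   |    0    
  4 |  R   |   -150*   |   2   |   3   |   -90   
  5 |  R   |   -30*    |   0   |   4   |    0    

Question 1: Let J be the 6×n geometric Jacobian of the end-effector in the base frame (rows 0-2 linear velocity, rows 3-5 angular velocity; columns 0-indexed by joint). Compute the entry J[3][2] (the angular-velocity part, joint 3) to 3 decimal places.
axis z_2 = (-1.0000,0.0000,0.0000); lever o_n−o_2 = (-6.0000,1.6730,-6.2438)
cross product → J_v[:, 2] = (-0.0000,-6.2438,-1.6730)
J_ω[:, 2] = z_2
entry J[3][2] = -1.0000

-1.000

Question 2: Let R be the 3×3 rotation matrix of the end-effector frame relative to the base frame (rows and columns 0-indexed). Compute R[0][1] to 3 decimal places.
End-effector y-axis (col 1 of R) = (0.8660,0.1294,-0.4830)
R[0][1] = 0.8660

0.866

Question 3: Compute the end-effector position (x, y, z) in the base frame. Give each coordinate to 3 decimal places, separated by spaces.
after link 1: o_1 = (3.0000, 0.0000, 0.0000)
after link 2: o_2 = (3.0000, 1.0000, 3.0000)
after link 3: o_3 = (1.0000, 1.0000, 3.0000)
after link 4: o_4 = (-1.0000, 1.7765, 0.1022)
after link 5: o_5 = (-3.0000, 2.6730, -3.2438)

-3.000 2.673 -3.244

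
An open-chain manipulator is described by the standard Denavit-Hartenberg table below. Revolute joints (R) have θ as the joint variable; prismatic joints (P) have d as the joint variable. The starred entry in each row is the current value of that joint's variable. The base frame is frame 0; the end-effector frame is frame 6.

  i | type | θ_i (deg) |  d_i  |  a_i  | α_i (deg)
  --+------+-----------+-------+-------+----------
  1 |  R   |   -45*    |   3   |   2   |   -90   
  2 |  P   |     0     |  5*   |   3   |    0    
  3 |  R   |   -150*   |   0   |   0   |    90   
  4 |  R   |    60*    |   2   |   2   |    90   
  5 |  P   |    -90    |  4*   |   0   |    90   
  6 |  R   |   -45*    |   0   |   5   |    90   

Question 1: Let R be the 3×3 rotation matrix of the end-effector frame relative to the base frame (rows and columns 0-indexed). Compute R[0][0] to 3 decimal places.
End-effector x-axis (col 0 of R) = (0.8750,-0.3750,0.3062)
R[0][0] = 0.8750

0.875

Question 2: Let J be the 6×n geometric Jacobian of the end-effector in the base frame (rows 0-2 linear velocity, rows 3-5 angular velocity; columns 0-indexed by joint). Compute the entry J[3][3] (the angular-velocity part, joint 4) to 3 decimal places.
axis z_3 = (-0.3536,0.3536,-0.8660); lever o_n−o_3 = (0.7447,1.3763,2.0309)
cross product → J_v[:, 3] = (1.9100,0.0731,-0.7499)
J_ω[:, 3] = z_3
entry J[3][3] = -0.3536

-0.354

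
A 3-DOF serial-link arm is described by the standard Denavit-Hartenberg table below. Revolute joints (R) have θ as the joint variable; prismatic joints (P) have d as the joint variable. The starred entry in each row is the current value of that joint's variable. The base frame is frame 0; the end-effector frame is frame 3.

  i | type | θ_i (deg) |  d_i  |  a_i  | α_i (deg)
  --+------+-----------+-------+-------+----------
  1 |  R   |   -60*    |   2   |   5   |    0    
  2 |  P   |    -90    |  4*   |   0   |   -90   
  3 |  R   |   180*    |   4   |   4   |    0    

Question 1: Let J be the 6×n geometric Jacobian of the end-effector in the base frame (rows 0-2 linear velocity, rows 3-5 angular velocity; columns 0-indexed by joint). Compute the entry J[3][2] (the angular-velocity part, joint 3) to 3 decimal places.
0.500

axis z_2 = (0.5000,-0.8660,0.0000); lever o_n−o_2 = (5.4641,-1.4641,0.0000)
cross product → J_v[:, 2] = (0.0000,0.0000,4.0000)
J_ω[:, 2] = z_2
entry J[3][2] = 0.5000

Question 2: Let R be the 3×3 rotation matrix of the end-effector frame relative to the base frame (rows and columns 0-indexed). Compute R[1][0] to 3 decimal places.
End-effector x-axis (col 0 of R) = (0.8660,0.5000,-0.0000)
R[1][0] = 0.5000

0.500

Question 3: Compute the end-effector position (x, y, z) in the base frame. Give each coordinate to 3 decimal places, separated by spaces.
7.964 -5.794 6.000

after link 1: o_1 = (2.5000, -4.3301, 2.0000)
after link 2: o_2 = (2.5000, -4.3301, 6.0000)
after link 3: o_3 = (7.9641, -5.7942, 6.0000)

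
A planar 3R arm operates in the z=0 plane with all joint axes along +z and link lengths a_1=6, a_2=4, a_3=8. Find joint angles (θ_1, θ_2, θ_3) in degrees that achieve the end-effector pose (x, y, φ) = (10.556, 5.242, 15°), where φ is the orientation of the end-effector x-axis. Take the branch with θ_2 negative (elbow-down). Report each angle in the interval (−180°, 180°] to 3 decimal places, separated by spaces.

89.997 -135.000 60.003

wrist centre = target − a_3·(cos φ, sin φ) = (2.8286, 3.1714)
cos θ_2 = (18.0590−6²−4²)/(2·6·4) = -0.7071; θ_2 = -134.9998° (elbow-down)
β = atan2(3.1714,2.8286) = 48.2704°; ψ = atan2(-2.8284,3.1716) = -41.7268°
θ_1 = β − ψ = 89.9972°
θ_3 = φ − θ_1 − θ_2 = 60.0025° (wrapped to (-180°,180°])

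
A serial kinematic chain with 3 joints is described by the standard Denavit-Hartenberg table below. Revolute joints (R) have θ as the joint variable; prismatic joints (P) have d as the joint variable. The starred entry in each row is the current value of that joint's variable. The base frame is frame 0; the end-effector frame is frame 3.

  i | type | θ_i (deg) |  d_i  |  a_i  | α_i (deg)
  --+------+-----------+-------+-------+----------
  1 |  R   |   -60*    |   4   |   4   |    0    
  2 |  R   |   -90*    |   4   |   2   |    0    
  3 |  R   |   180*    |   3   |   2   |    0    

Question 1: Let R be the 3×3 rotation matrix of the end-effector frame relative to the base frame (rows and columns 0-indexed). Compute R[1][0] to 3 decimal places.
End-effector x-axis (col 0 of R) = (0.8660,0.5000,0.0000)
R[1][0] = 0.5000

0.500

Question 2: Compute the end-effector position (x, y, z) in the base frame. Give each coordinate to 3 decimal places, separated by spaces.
after link 1: o_1 = (2.0000, -3.4641, 4.0000)
after link 2: o_2 = (0.2679, -4.4641, 8.0000)
after link 3: o_3 = (2.0000, -3.4641, 11.0000)

2.000 -3.464 11.000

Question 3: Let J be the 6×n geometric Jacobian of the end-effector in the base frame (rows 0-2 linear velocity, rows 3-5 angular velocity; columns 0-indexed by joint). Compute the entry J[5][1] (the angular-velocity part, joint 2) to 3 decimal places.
axis z_1 = (0.0000,0.0000,1.0000); lever o_n−o_1 = (0.0000,0.0000,7.0000)
cross product → J_v[:, 1] = (0.0000,0.0000,0.0000)
J_ω[:, 1] = z_1
entry J[5][1] = 1.0000

1.000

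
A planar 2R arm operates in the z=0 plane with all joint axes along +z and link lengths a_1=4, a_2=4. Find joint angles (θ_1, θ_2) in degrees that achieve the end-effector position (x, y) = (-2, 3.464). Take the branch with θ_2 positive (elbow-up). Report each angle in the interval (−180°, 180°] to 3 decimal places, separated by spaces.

60.000 120.001

cos θ_2 = (15.9993−4²−4²)/(2·4·4) = -0.5000; θ_2 = 120.0015° (elbow-up)
β = atan2(3.4640,-2.0000) = 120.0007°; ψ = atan2(3.4641,1.9999) = 60.0007°
θ_1 = β − ψ = 60.0000°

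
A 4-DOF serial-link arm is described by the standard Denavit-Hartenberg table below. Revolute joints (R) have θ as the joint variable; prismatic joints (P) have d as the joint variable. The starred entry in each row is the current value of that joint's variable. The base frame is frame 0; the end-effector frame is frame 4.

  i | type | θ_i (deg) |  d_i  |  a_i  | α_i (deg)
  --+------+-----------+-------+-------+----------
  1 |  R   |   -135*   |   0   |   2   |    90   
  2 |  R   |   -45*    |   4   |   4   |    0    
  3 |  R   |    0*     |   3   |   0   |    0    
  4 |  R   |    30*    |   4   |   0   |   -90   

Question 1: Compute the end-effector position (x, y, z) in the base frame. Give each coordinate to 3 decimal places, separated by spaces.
-11.192 4.364 -2.828

after link 1: o_1 = (-1.4142, -1.4142, 0.0000)
after link 2: o_2 = (-6.2426, -0.5858, -2.8284)
after link 3: o_3 = (-8.3640, 1.5355, -2.8284)
after link 4: o_4 = (-11.1924, 4.3640, -2.8284)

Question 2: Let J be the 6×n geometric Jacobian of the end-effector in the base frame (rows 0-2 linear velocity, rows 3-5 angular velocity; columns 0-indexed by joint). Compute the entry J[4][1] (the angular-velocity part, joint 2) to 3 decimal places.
0.707

axis z_1 = (-0.7071,0.7071,0.0000); lever o_n−o_1 = (-9.7782,5.7782,-2.8284)
cross product → J_v[:, 1] = (-2.0000,-2.0000,2.8284)
J_ω[:, 1] = z_1
entry J[4][1] = 0.7071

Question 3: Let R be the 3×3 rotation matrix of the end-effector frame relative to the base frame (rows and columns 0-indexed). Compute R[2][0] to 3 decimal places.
End-effector x-axis (col 0 of R) = (-0.6830,-0.6830,-0.2588)
R[2][0] = -0.2588

-0.259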